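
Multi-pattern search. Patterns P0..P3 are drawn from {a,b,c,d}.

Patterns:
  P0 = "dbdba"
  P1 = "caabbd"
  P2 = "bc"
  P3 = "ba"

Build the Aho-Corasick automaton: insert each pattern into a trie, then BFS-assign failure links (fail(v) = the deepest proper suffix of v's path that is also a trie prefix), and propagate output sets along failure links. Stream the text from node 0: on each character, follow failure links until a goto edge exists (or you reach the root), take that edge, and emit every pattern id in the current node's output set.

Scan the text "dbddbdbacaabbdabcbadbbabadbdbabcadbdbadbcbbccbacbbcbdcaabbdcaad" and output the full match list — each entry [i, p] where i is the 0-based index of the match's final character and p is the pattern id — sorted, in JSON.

Build:
Trie nodes:
  n0 'ε': b→12 c→6 d→1
  n1 'd': b→2
  n2 'db': d→3
  n3 'dbd': b→4
  n4 'dbdb': a→5
  n5 'dbdba': ·  [P0 ends]
  n6 'c': a→7
  n7 'ca': a→8
  n8 'caa': b→9
  n9 'caab': b→10
  n10 'caabb': d→11
  n11 'caabbd': ·  [P1 ends]
  n12 'b': a→14 c→13
  n13 'bc': ·  [P2 ends]
  n14 'ba': ·  [P3 ends]

BFS fail/out derivation:
  fail(1) 'd': from fail(0)=0 chase 'd': 0 ⇒ 0;  out=∅∪out(0)=∅
  fail(6) 'c': from fail(0)=0 chase 'c': 0 ⇒ 0;  out=∅∪out(0)=∅
  fail(12) 'b': from fail(0)=0 chase 'b': 0 ⇒ 0;  out=∅∪out(0)=∅
  fail(2) 'db': from fail(1)=0 chase 'b': 0 ⇒ 12;  out=∅∪out(12)=∅
  fail(7) 'ca': from fail(6)=0 chase 'a': 0 ⇒ 0;  out=∅∪out(0)=∅
  fail(13) 'bc': from fail(12)=0 chase 'c': 0 ⇒ 6;  out={2}∪out(6)={2}
  fail(14) 'ba': from fail(12)=0 chase 'a': 0 ⇒ 0;  out={3}∪out(0)={3}
  fail(3) 'dbd': from fail(2)=12 chase 'd': 12→0 ⇒ 1;  out=∅∪out(1)=∅
  fail(8) 'caa': from fail(7)=0 chase 'a': 0 ⇒ 0;  out=∅∪out(0)=∅
  fail(4) 'dbdb': from fail(3)=1 chase 'b': 1 ⇒ 2;  out=∅∪out(2)=∅
  fail(9) 'caab': from fail(8)=0 chase 'b': 0 ⇒ 12;  out=∅∪out(12)=∅
  fail(5) 'dbdba': from fail(4)=2 chase 'a': 2→12 ⇒ 14;  out={0}∪out(14)={0,3}
  fail(10) 'caabb': from fail(9)=12 chase 'b': 12→0 ⇒ 12;  out=∅∪out(12)=∅
  fail(11) 'caabbd': from fail(10)=12 chase 'd': 12→0 ⇒ 1;  out={1}∪out(1)={1}

Text stream:
pos 0 'd': at 1
pos 1 'b': at 2
pos 2 'd': at 3
pos 3 'd': at 1 (fail-walked)
pos 4 'b': at 2
pos 5 'd': at 3
pos 6 'b': at 4
pos 7 'a': at 5  ** P0@[3:7],P3@[6:7]
pos 8 'c': at 6 (fail-walked)
pos 9 'a': at 7
pos 10 'a': at 8
pos 11 'b': at 9
pos 12 'b': at 10
pos 13 'd': at 11  ** P1@[8:13]
pos 14 'a': at 0 (fail-walked)
pos 15 'b': at 12
pos 16 'c': at 13  ** P2@[15:16]
pos 17 'b': at 12 (fail-walked)
pos 18 'a': at 14  ** P3@[17:18]
pos 19 'd': at 1 (fail-walked)
pos 20 'b': at 2
pos 21 'b': at 12 (fail-walked)
pos 22 'a': at 14  ** P3@[21:22]
pos 23 'b': at 12 (fail-walked)
pos 24 'a': at 14  ** P3@[23:24]
pos 25 'd': at 1 (fail-walked)
pos 26 'b': at 2
pos 27 'd': at 3
pos 28 'b': at 4
pos 29 'a': at 5  ** P0@[25:29],P3@[28:29]
pos 30 'b': at 12 (fail-walked)
pos 31 'c': at 13  ** P2@[30:31]
pos 32 'a': at 7 (fail-walked)
pos 33 'd': at 1 (fail-walked)
pos 34 'b': at 2
pos 35 'd': at 3
pos 36 'b': at 4
pos 37 'a': at 5  ** P0@[33:37],P3@[36:37]
pos 38 'd': at 1 (fail-walked)
pos 39 'b': at 2
pos 40 'c': at 13 (fail-walked)  ** P2@[39:40]
pos 41 'b': at 12 (fail-walked)
pos 42 'b': at 12 (fail-walked)
pos 43 'c': at 13  ** P2@[42:43]
pos 44 'c': at 6 (fail-walked)
pos 45 'b': at 12 (fail-walked)
pos 46 'a': at 14  ** P3@[45:46]
pos 47 'c': at 6 (fail-walked)
pos 48 'b': at 12 (fail-walked)
pos 49 'b': at 12 (fail-walked)
pos 50 'c': at 13  ** P2@[49:50]
pos 51 'b': at 12 (fail-walked)
pos 52 'd': at 1 (fail-walked)
pos 53 'c': at 6 (fail-walked)
pos 54 'a': at 7
pos 55 'a': at 8
pos 56 'b': at 9
pos 57 'b': at 10
pos 58 'd': at 11  ** P1@[53:58]
pos 59 'c': at 6 (fail-walked)
pos 60 'a': at 7
pos 61 'a': at 8
pos 62 'd': at 1 (fail-walked)

All matches (sorted): [[7,0],[7,3],[13,1],[16,2],[18,3],[22,3],[24,3],[29,0],[29,3],[31,2],[37,0],[37,3],[40,2],[43,2],[46,3],[50,2],[58,1]]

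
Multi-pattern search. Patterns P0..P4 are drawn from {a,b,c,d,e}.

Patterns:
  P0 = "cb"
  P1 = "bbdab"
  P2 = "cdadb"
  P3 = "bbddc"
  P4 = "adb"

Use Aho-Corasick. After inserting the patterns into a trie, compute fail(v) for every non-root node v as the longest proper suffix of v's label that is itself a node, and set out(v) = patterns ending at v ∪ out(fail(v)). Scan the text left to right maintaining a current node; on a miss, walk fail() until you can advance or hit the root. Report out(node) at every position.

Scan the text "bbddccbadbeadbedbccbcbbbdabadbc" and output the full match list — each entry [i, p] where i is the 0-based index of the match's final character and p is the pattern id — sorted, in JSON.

Construct AC machine:
Trie nodes:
  n0 'ε': a→14 b→3 c→1
  n1 'c': b→2 d→8
  n2 'cb': ·  [P0 ends]
  n3 'b': b→4
  n4 'bb': d→5
  n5 'bbd': a→6 d→12
  n6 'bbda': b→7
  n7 'bbdab': ·  [P1 ends]
  n8 'cd': a→9
  n9 'cda': d→10
  n10 'cdad': b→11
  n11 'cdadb': ·  [P2 ends]
  n12 'bbdd': c→13
  n13 'bbddc': ·  [P3 ends]
  n14 'a': d→15
  n15 'ad': b→16
  n16 'adb': ·  [P4 ends]

BFS fail/out derivation:
  fail(1) 'c': from fail(0)=0 chase 'c': 0 ⇒ 0;  out=∅∪out(0)=∅
  fail(3) 'b': from fail(0)=0 chase 'b': 0 ⇒ 0;  out=∅∪out(0)=∅
  fail(14) 'a': from fail(0)=0 chase 'a': 0 ⇒ 0;  out=∅∪out(0)=∅
  fail(2) 'cb': from fail(1)=0 chase 'b': 0 ⇒ 3;  out={0}∪out(3)={0}
  fail(4) 'bb': from fail(3)=0 chase 'b': 0 ⇒ 3;  out=∅∪out(3)=∅
  fail(8) 'cd': from fail(1)=0 chase 'd': 0 ⇒ 0;  out=∅∪out(0)=∅
  fail(15) 'ad': from fail(14)=0 chase 'd': 0 ⇒ 0;  out=∅∪out(0)=∅
  fail(5) 'bbd': from fail(4)=3 chase 'd': 3→0 ⇒ 0;  out=∅∪out(0)=∅
  fail(9) 'cda': from fail(8)=0 chase 'a': 0 ⇒ 14;  out=∅∪out(14)=∅
  fail(16) 'adb': from fail(15)=0 chase 'b': 0 ⇒ 3;  out={4}∪out(3)={4}
  fail(6) 'bbda': from fail(5)=0 chase 'a': 0 ⇒ 14;  out=∅∪out(14)=∅
  fail(10) 'cdad': from fail(9)=14 chase 'd': 14 ⇒ 15;  out=∅∪out(15)=∅
  fail(12) 'bbdd': from fail(5)=0 chase 'd': 0 ⇒ 0;  out=∅∪out(0)=∅
  fail(7) 'bbdab': from fail(6)=14 chase 'b': 14→0 ⇒ 3;  out={1}∪out(3)={1}
  fail(11) 'cdadb': from fail(10)=15 chase 'b': 15 ⇒ 16;  out={2}∪out(16)={2,4}
  fail(13) 'bbddc': from fail(12)=0 chase 'c': 0 ⇒ 1;  out={3}∪out(1)={3}

Text stream:
[0] read 'b'  n0⇒n3
[1] read 'b'  n3⇒n4
[2] read 'd'  n4⇒n5
[3] read 'd'  n5⇒n12
[4] read 'c'  n12⇒n13  → match P3@[0:4]
[5] read 'c'  n13⇒n1 ·f
[6] read 'b'  n1⇒n2  → match P0@[5:6]
[7] read 'a'  n2⇒n14 ·f
[8] read 'd'  n14⇒n15
[9] read 'b'  n15⇒n16  → match P4@[7:9]
[10] read 'e'  n16⇒n0 ·f
[11] read 'a'  n0⇒n14
[12] read 'd'  n14⇒n15
[13] read 'b'  n15⇒n16  → match P4@[11:13]
[14] read 'e'  n16⇒n0 ·f
[15] read 'd'  n0⇒n0
[16] read 'b'  n0⇒n3
[17] read 'c'  n3⇒n1 ·f
[18] read 'c'  n1⇒n1 ·f
[19] read 'b'  n1⇒n2  → match P0@[18:19]
[20] read 'c'  n2⇒n1 ·f
[21] read 'b'  n1⇒n2  → match P0@[20:21]
[22] read 'b'  n2⇒n4 ·f
[23] read 'b'  n4⇒n4 ·f
[24] read 'd'  n4⇒n5
[25] read 'a'  n5⇒n6
[26] read 'b'  n6⇒n7  → match P1@[22:26]
[27] read 'a'  n7⇒n14 ·f
[28] read 'd'  n14⇒n15
[29] read 'b'  n15⇒n16  → match P4@[27:29]
[30] read 'c'  n16⇒n1 ·f

Matches: [[4,3],[6,0],[9,4],[13,4],[19,0],[21,0],[26,1],[29,4]]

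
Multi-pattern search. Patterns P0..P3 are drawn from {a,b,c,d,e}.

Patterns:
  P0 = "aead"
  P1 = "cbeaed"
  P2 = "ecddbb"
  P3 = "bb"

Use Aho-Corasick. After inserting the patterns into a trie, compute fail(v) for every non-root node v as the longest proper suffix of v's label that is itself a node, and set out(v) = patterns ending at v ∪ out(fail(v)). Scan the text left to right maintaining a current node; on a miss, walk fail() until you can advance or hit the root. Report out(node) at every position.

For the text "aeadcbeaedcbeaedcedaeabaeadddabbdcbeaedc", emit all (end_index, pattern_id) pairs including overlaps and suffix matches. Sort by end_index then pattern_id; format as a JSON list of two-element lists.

Build automaton:
Trie (insert patterns):
  n0 'ε': a→1 b→17 c→5 e→11
  n1 'a': e→2
  n2 'ae': a→3
  n3 'aea': d→4
  n4 'aead': ·  [P0 ends]
  n5 'c': b→6
  n6 'cb': e→7
  n7 'cbe': a→8
  n8 'cbea': e→9
  n9 'cbeae': d→10
  n10 'cbeaed': ·  [P1 ends]
  n11 'e': c→12
  n12 'ec': d→13
  n13 'ecd': d→14
  n14 'ecdd': b→15
  n15 'ecddb': b→16
  n16 'ecddbb': ·  [P2 ends]
  n17 'b': b→18
  n18 'bb': ·  [P3 ends]

Failure links (BFS by depth):
  n1('a'): parent n0 fail=0; on 'a' 0 → fail=0;  out ∅∪∅=∅
  n5('c'): parent n0 fail=0; on 'c' 0 → fail=0;  out ∅∪∅=∅
  n11('e'): parent n0 fail=0; on 'e' 0 → fail=0;  out ∅∪∅=∅
  n17('b'): parent n0 fail=0; on 'b' 0 → fail=0;  out ∅∪∅=∅
  n2('ae'): parent n1 fail=0; on 'e' 0 → fail=11;  out ∅∪∅=∅
  n6('cb'): parent n5 fail=0; on 'b' 0 → fail=17;  out ∅∪∅=∅
  n12('ec'): parent n11 fail=0; on 'c' 0 → fail=5;  out ∅∪∅=∅
  n18('bb'): parent n17 fail=0; on 'b' 0 → fail=17;  out {3}∪∅={3}
  n3('aea'): parent n2 fail=11; on 'a' 11→0 → fail=1;  out ∅∪∅=∅
  n7('cbe'): parent n6 fail=17; on 'e' 17→0 → fail=11;  out ∅∪∅=∅
  n13('ecd'): parent n12 fail=5; on 'd' 5→0 → fail=0;  out ∅∪∅=∅
  n4('aead'): parent n3 fail=1; on 'd' 1→0 → fail=0;  out {0}∪∅={0}
  n8('cbea'): parent n7 fail=11; on 'a' 11→0 → fail=1;  out ∅∪∅=∅
  n14('ecdd'): parent n13 fail=0; on 'd' 0 → fail=0;  out ∅∪∅=∅
  n9('cbeae'): parent n8 fail=1; on 'e' 1 → fail=2;  out ∅∪∅=∅
  n15('ecddb'): parent n14 fail=0; on 'b' 0 → fail=17;  out ∅∪∅=∅
  n10('cbeaed'): parent n9 fail=2; on 'd' 2→11→0 → fail=0;  out {1}∪∅={1}
  n16('ecddbb'): parent n15 fail=17; on 'b' 17 → fail=18;  out {2}∪{3}={2,3}

Scan:
i=0 'a': node 0→1
i=1 'e': node 1→2
i=2 'a': node 2→3
i=3 'd': node 3→4  emit P0@[0:3]
i=4 'c': node 4→5 ·f
i=5 'b': node 5→6
i=6 'e': node 6→7
i=7 'a': node 7→8
i=8 'e': node 8→9
i=9 'd': node 9→10  emit P1@[4:9]
i=10 'c': node 10→5 ·f
i=11 'b': node 5→6
i=12 'e': node 6→7
i=13 'a': node 7→8
i=14 'e': node 8→9
i=15 'd': node 9→10  emit P1@[10:15]
i=16 'c': node 10→5 ·f
i=17 'e': node 5→11 ·f
i=18 'd': node 11→0 ·f
i=19 'a': node 0→1
i=20 'e': node 1→2
i=21 'a': node 2→3
i=22 'b': node 3→17 ·f
i=23 'a': node 17→1 ·f
i=24 'e': node 1→2
i=25 'a': node 2→3
i=26 'd': node 3→4  emit P0@[23:26]
i=27 'd': node 4→0 ·f
i=28 'd': node 0→0
i=29 'a': node 0→1
i=30 'b': node 1→17 ·f
i=31 'b': node 17→18  emit P3@[30:31]
i=32 'd': node 18→0 ·f
i=33 'c': node 0→5
i=34 'b': node 5→6
i=35 'e': node 6→7
i=36 'a': node 7→8
i=37 'e': node 8→9
i=38 'd': node 9→10  emit P1@[33:38]
i=39 'c': node 10→5 ·f

Result: [[3,0],[9,1],[15,1],[26,0],[31,3],[38,1]]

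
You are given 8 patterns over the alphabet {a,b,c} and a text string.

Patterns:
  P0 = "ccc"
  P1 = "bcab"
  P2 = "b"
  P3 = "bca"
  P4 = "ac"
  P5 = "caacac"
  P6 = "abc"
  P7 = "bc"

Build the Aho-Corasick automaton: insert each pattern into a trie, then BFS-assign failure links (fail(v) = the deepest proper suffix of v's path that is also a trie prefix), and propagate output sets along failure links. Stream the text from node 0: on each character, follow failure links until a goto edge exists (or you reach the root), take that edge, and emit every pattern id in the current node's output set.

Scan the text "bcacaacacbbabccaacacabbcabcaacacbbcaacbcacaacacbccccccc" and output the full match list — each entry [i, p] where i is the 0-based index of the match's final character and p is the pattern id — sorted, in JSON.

Build:
Trie (insert patterns):
  0='ε' goto a→8 b→4 c→1
  1='c' goto a→10 c→2
  2='cc' goto c→3
  3='ccc' goto ·  [P0 ends]
  4='b' goto c→5  [P2 ends]
  5='bc' goto a→6  [P7 ends]
  6='bca' goto b→7  [P3 ends]
  7='bcab' goto ·  [P1 ends]
  8='a' goto b→15 c→9
  9='ac' goto ·  [P4 ends]
  10='ca' goto a→11
  11='caa' goto c→12
  12='caac' goto a→13
  13='caaca' goto c→14
  14='caacac' goto ·  [P5 ends]
  15='ab' goto c→16
  16='abc' goto ·  [P6 ends]

Failure links (BFS by depth):
  n1('c'): parent n0 fail=0; on 'c' 0 → fail=0;  out ∅∪∅=∅
  n4('b'): parent n0 fail=0; on 'b' 0 → fail=0;  out {2}∪∅={2}
  n8('a'): parent n0 fail=0; on 'a' 0 → fail=0;  out ∅∪∅=∅
  n2('cc'): parent n1 fail=0; on 'c' 0 → fail=1;  out ∅∪∅=∅
  n5('bc'): parent n4 fail=0; on 'c' 0 → fail=1;  out {7}∪∅={7}
  n9('ac'): parent n8 fail=0; on 'c' 0 → fail=1;  out {4}∪∅={4}
  n10('ca'): parent n1 fail=0; on 'a' 0 → fail=8;  out ∅∪∅=∅
  n15('ab'): parent n8 fail=0; on 'b' 0 → fail=4;  out ∅∪{2}={2}
  n3('ccc'): parent n2 fail=1; on 'c' 1 → fail=2;  out {0}∪∅={0}
  n6('bca'): parent n5 fail=1; on 'a' 1 → fail=10;  out {3}∪∅={3}
  n11('caa'): parent n10 fail=8; on 'a' 8→0 → fail=8;  out ∅∪∅=∅
  n16('abc'): parent n15 fail=4; on 'c' 4 → fail=5;  out {6}∪{7}={6,7}
  n7('bcab'): parent n6 fail=10; on 'b' 10→8 → fail=15;  out {1}∪{2}={1,2}
  n12('caac'): parent n11 fail=8; on 'c' 8 → fail=9;  out ∅∪{4}={4}
  n13('caaca'): parent n12 fail=9; on 'a' 9→1 → fail=10;  out ∅∪∅=∅
  n14('caacac'): parent n13 fail=10; on 'c' 10→8 → fail=9;  out {5}∪{4}={4,5}

Run:
[0] read 'b'  n0⇒n4  ** P2@[0:0]
[1] read 'c'  n4⇒n5  ** P7@[0:1]
[2] read 'a'  n5⇒n6  ** P3@[0:2]
[3] read 'c'  n6⇒n9 ·f  ** P4@[2:3]
[4] read 'a'  n9⇒n10 ·f
[5] read 'a'  n10⇒n11
[6] read 'c'  n11⇒n12  ** P4@[5:6]
[7] read 'a'  n12⇒n13
[8] read 'c'  n13⇒n14  ** P4@[7:8],P5@[3:8]
[9] read 'b'  n14⇒n4 ·f  ** P2@[9:9]
[10] read 'b'  n4⇒n4 ·f  ** P2@[10:10]
[11] read 'a'  n4⇒n8 ·f
[12] read 'b'  n8⇒n15  ** P2@[12:12]
[13] read 'c'  n15⇒n16  ** P6@[11:13],P7@[12:13]
[14] read 'c'  n16⇒n2 ·f
[15] read 'a'  n2⇒n10 ·f
[16] read 'a'  n10⇒n11
[17] read 'c'  n11⇒n12  ** P4@[16:17]
[18] read 'a'  n12⇒n13
[19] read 'c'  n13⇒n14  ** P4@[18:19],P5@[14:19]
[20] read 'a'  n14⇒n10 ·f
[21] read 'b'  n10⇒n15 ·f  ** P2@[21:21]
[22] read 'b'  n15⇒n4 ·f  ** P2@[22:22]
[23] read 'c'  n4⇒n5  ** P7@[22:23]
[24] read 'a'  n5⇒n6  ** P3@[22:24]
[25] read 'b'  n6⇒n7  ** P1@[22:25],P2@[25:25]
[26] read 'c'  n7⇒n16 ·f  ** P6@[24:26],P7@[25:26]
[27] read 'a'  n16⇒n6 ·f  ** P3@[25:27]
[28] read 'a'  n6⇒n11 ·f
[29] read 'c'  n11⇒n12  ** P4@[28:29]
[30] read 'a'  n12⇒n13
[31] read 'c'  n13⇒n14  ** P4@[30:31],P5@[26:31]
[32] read 'b'  n14⇒n4 ·f  ** P2@[32:32]
[33] read 'b'  n4⇒n4 ·f  ** P2@[33:33]
[34] read 'c'  n4⇒n5  ** P7@[33:34]
[35] read 'a'  n5⇒n6  ** P3@[33:35]
[36] read 'a'  n6⇒n11 ·f
[37] read 'c'  n11⇒n12  ** P4@[36:37]
[38] read 'b'  n12⇒n4 ·f  ** P2@[38:38]
[39] read 'c'  n4⇒n5  ** P7@[38:39]
[40] read 'a'  n5⇒n6  ** P3@[38:40]
[41] read 'c'  n6⇒n9 ·f  ** P4@[40:41]
[42] read 'a'  n9⇒n10 ·f
[43] read 'a'  n10⇒n11
[44] read 'c'  n11⇒n12  ** P4@[43:44]
[45] read 'a'  n12⇒n13
[46] read 'c'  n13⇒n14  ** P4@[45:46],P5@[41:46]
[47] read 'b'  n14⇒n4 ·f  ** P2@[47:47]
[48] read 'c'  n4⇒n5  ** P7@[47:48]
[49] read 'c'  n5⇒n2 ·f
[50] read 'c'  n2⇒n3  ** P0@[48:50]
[51] read 'c'  n3⇒n3 ·f  ** P0@[49:51]
[52] read 'c'  n3⇒n3 ·f  ** P0@[50:52]
[53] read 'c'  n3⇒n3 ·f  ** P0@[51:53]
[54] read 'c'  n3⇒n3 ·f  ** P0@[52:54]

Matches: [[0,2],[1,7],[2,3],[3,4],[6,4],[8,4],[8,5],[9,2],[10,2],[12,2],[13,6],[13,7],[17,4],[19,4],[19,5],[21,2],[22,2],[23,7],[24,3],[25,1],[25,2],[26,6],[26,7],[27,3],[29,4],[31,4],[31,5],[32,2],[33,2],[34,7],[35,3],[37,4],[38,2],[39,7],[40,3],[41,4],[44,4],[46,4],[46,5],[47,2],[48,7],[50,0],[51,0],[52,0],[53,0],[54,0]]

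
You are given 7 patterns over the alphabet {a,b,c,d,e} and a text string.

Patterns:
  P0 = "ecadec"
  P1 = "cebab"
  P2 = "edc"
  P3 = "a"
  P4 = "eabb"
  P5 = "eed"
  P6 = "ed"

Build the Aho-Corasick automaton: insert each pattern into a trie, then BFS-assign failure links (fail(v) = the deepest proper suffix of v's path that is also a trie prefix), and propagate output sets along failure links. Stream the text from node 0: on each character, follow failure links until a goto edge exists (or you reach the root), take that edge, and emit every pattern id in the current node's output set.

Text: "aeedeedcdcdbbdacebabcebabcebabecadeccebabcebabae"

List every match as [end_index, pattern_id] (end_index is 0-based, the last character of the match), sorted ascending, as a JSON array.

Construct AC machine:
Trie (insert patterns):
  0='ε' goto a→14 c→7 e→1
  1='e' goto a→15 c→2 d→12 e→18
  2='ec' goto a→3
  3='eca' goto d→4
  4='ecad' goto e→5
  5='ecade' goto c→6
  6='ecadec' goto ·  ←P0
  7='c' goto e→8
  8='ce' goto b→9
  9='ceb' goto a→10
  10='ceba' goto b→11
  11='cebab' goto ·  ←P1
  12='ed' goto c→13  ←P6
  13='edc' goto ·  ←P2
  14='a' goto ·  ←P3
  15='ea' goto b→16
  16='eab' goto b→17
  17='eabb' goto ·  ←P4
  18='ee' goto d→19
  19='eed' goto ·  ←P5

BFS fail/out derivation:
  n1('e'): parent n0 fail=0; on 'e' 0 → fail=0;  out ∅∪∅=∅
  n7('c'): parent n0 fail=0; on 'c' 0 → fail=0;  out ∅∪∅=∅
  n14('a'): parent n0 fail=0; on 'a' 0 → fail=0;  out {3}∪∅={3}
  n2('ec'): parent n1 fail=0; on 'c' 0 → fail=7;  out ∅∪∅=∅
  n8('ce'): parent n7 fail=0; on 'e' 0 → fail=1;  out ∅∪∅=∅
  n12('ed'): parent n1 fail=0; on 'd' 0 → fail=0;  out {6}∪∅={6}
  n15('ea'): parent n1 fail=0; on 'a' 0 → fail=14;  out ∅∪{3}={3}
  n18('ee'): parent n1 fail=0; on 'e' 0 → fail=1;  out ∅∪∅=∅
  n3('eca'): parent n2 fail=7; on 'a' 7→0 → fail=14;  out ∅∪{3}={3}
  n9('ceb'): parent n8 fail=1; on 'b' 1→0 → fail=0;  out ∅∪∅=∅
  n13('edc'): parent n12 fail=0; on 'c' 0 → fail=7;  out {2}∪∅={2}
  n16('eab'): parent n15 fail=14; on 'b' 14→0 → fail=0;  out ∅∪∅=∅
  n19('eed'): parent n18 fail=1; on 'd' 1 → fail=12;  out {5}∪{6}={5,6}
  n4('ecad'): parent n3 fail=14; on 'd' 14→0 → fail=0;  out ∅∪∅=∅
  n10('ceba'): parent n9 fail=0; on 'a' 0 → fail=14;  out ∅∪{3}={3}
  n17('eabb'): parent n16 fail=0; on 'b' 0 → fail=0;  out {4}∪∅={4}
  n5('ecade'): parent n4 fail=0; on 'e' 0 → fail=1;  out ∅∪∅=∅
  n11('cebab'): parent n10 fail=14; on 'b' 14→0 → fail=0;  out {1}∪∅={1}
  n6('ecadec'): parent n5 fail=1; on 'c' 1 → fail=2;  out {0}∪∅={0}

Text stream:
pos 0 'a': at 14  emit P3@[0:0]
pos 1 'e': at 1 ·f
pos 2 'e': at 18
pos 3 'd': at 19  emit P5@[1:3],P6@[2:3]
pos 4 'e': at 1 ·f
pos 5 'e': at 18
pos 6 'd': at 19  emit P5@[4:6],P6@[5:6]
pos 7 'c': at 13 ·f  emit P2@[5:7]
pos 8 'd': at 0 ·f
pos 9 'c': at 7
pos 10 'd': at 0 ·f
pos 11 'b': at 0
pos 12 'b': at 0
pos 13 'd': at 0
pos 14 'a': at 14  emit P3@[14:14]
pos 15 'c': at 7 ·f
pos 16 'e': at 8
pos 17 'b': at 9
pos 18 'a': at 10  emit P3@[18:18]
pos 19 'b': at 11  emit P1@[15:19]
pos 20 'c': at 7 ·f
pos 21 'e': at 8
pos 22 'b': at 9
pos 23 'a': at 10  emit P3@[23:23]
pos 24 'b': at 11  emit P1@[20:24]
pos 25 'c': at 7 ·f
pos 26 'e': at 8
pos 27 'b': at 9
pos 28 'a': at 10  emit P3@[28:28]
pos 29 'b': at 11  emit P1@[25:29]
pos 30 'e': at 1 ·f
pos 31 'c': at 2
pos 32 'a': at 3  emit P3@[32:32]
pos 33 'd': at 4
pos 34 'e': at 5
pos 35 'c': at 6  emit P0@[30:35]
pos 36 'c': at 7 ·f
pos 37 'e': at 8
pos 38 'b': at 9
pos 39 'a': at 10  emit P3@[39:39]
pos 40 'b': at 11  emit P1@[36:40]
pos 41 'c': at 7 ·f
pos 42 'e': at 8
pos 43 'b': at 9
pos 44 'a': at 10  emit P3@[44:44]
pos 45 'b': at 11  emit P1@[41:45]
pos 46 'a': at 14 ·f  emit P3@[46:46]
pos 47 'e': at 1 ·f

Result: [[0,3],[3,5],[3,6],[6,5],[6,6],[7,2],[14,3],[18,3],[19,1],[23,3],[24,1],[28,3],[29,1],[32,3],[35,0],[39,3],[40,1],[44,3],[45,1],[46,3]]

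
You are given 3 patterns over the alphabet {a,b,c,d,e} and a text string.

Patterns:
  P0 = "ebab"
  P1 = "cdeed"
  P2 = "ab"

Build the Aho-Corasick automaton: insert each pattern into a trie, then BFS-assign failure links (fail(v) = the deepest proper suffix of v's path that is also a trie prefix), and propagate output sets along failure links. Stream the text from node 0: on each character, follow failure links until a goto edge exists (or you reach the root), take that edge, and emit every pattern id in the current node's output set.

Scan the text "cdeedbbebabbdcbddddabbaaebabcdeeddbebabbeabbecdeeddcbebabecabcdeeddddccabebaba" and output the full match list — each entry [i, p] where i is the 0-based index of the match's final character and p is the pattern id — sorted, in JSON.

Construct AC machine:
Trie nodes:
  n0 'ε': a→10 c→5 e→1
  n1 'e': b→2
  n2 'eb': a→3
  n3 'eba': b→4
  n4 'ebab': ·  [P0 ends]
  n5 'c': d→6
  n6 'cd': e→7
  n7 'cde': e→8
  n8 'cdee': d→9
  n9 'cdeed': ·  [P1 ends]
  n10 'a': b→11
  n11 'ab': ·  [P2 ends]

Failure links (BFS by depth):
  fail(1) 'e': from fail(0)=0 chase 'e': 0 ⇒ 0;  out=∅∪out(0)=∅
  fail(5) 'c': from fail(0)=0 chase 'c': 0 ⇒ 0;  out=∅∪out(0)=∅
  fail(10) 'a': from fail(0)=0 chase 'a': 0 ⇒ 0;  out=∅∪out(0)=∅
  fail(2) 'eb': from fail(1)=0 chase 'b': 0 ⇒ 0;  out=∅∪out(0)=∅
  fail(6) 'cd': from fail(5)=0 chase 'd': 0 ⇒ 0;  out=∅∪out(0)=∅
  fail(11) 'ab': from fail(10)=0 chase 'b': 0 ⇒ 0;  out={2}∪out(0)={2}
  fail(3) 'eba': from fail(2)=0 chase 'a': 0 ⇒ 10;  out=∅∪out(10)=∅
  fail(7) 'cde': from fail(6)=0 chase 'e': 0 ⇒ 1;  out=∅∪out(1)=∅
  fail(4) 'ebab': from fail(3)=10 chase 'b': 10 ⇒ 11;  out={0}∪out(11)={0,2}
  fail(8) 'cdee': from fail(7)=1 chase 'e': 1→0 ⇒ 1;  out=∅∪out(1)=∅
  fail(9) 'cdeed': from fail(8)=1 chase 'd': 1→0 ⇒ 0;  out={1}∪out(0)={1}

Scan:
i=0 'c': node 0→5
i=1 'd': node 5→6
i=2 'e': node 6→7
i=3 'e': node 7→8
i=4 'd': node 8→9  ** P1@[0:4]
i=5 'b': node 9→0 ·f
i=6 'b': node 0→0
i=7 'e': node 0→1
i=8 'b': node 1→2
i=9 'a': node 2→3
i=10 'b': node 3→4  ** P0@[7:10],P2@[9:10]
i=11 'b': node 4→0 ·f
i=12 'd': node 0→0
i=13 'c': node 0→5
i=14 'b': node 5→0 ·f
i=15 'd': node 0→0
i=16 'd': node 0→0
i=17 'd': node 0→0
i=18 'd': node 0→0
i=19 'a': node 0→10
i=20 'b': node 10→11  ** P2@[19:20]
i=21 'b': node 11→0 ·f
i=22 'a': node 0→10
i=23 'a': node 10→10 ·f
i=24 'e': node 10→1 ·f
i=25 'b': node 1→2
i=26 'a': node 2→3
i=27 'b': node 3→4  ** P0@[24:27],P2@[26:27]
i=28 'c': node 4→5 ·f
i=29 'd': node 5→6
i=30 'e': node 6→7
i=31 'e': node 7→8
i=32 'd': node 8→9  ** P1@[28:32]
i=33 'd': node 9→0 ·f
i=34 'b': node 0→0
i=35 'e': node 0→1
i=36 'b': node 1→2
i=37 'a': node 2→3
i=38 'b': node 3→4  ** P0@[35:38],P2@[37:38]
i=39 'b': node 4→0 ·f
i=40 'e': node 0→1
i=41 'a': node 1→10 ·f
i=42 'b': node 10→11  ** P2@[41:42]
i=43 'b': node 11→0 ·f
i=44 'e': node 0→1
i=45 'c': node 1→5 ·f
i=46 'd': node 5→6
i=47 'e': node 6→7
i=48 'e': node 7→8
i=49 'd': node 8→9  ** P1@[45:49]
i=50 'd': node 9→0 ·f
i=51 'c': node 0→5
i=52 'b': node 5→0 ·f
i=53 'e': node 0→1
i=54 'b': node 1→2
i=55 'a': node 2→3
i=56 'b': node 3→4  ** P0@[53:56],P2@[55:56]
i=57 'e': node 4→1 ·f
i=58 'c': node 1→5 ·f
i=59 'a': node 5→10 ·f
i=60 'b': node 10→11  ** P2@[59:60]
i=61 'c': node 11→5 ·f
i=62 'd': node 5→6
i=63 'e': node 6→7
i=64 'e': node 7→8
i=65 'd': node 8→9  ** P1@[61:65]
i=66 'd': node 9→0 ·f
i=67 'd': node 0→0
i=68 'd': node 0→0
i=69 'c': node 0→5
i=70 'c': node 5→5 ·f
i=71 'a': node 5→10 ·f
i=72 'b': node 10→11  ** P2@[71:72]
i=73 'e': node 11→1 ·f
i=74 'b': node 1→2
i=75 'a': node 2→3
i=76 'b': node 3→4  ** P0@[73:76],P2@[75:76]
i=77 'a': node 4→10 ·f

All matches (sorted): [[4,1],[10,0],[10,2],[20,2],[27,0],[27,2],[32,1],[38,0],[38,2],[42,2],[49,1],[56,0],[56,2],[60,2],[65,1],[72,2],[76,0],[76,2]]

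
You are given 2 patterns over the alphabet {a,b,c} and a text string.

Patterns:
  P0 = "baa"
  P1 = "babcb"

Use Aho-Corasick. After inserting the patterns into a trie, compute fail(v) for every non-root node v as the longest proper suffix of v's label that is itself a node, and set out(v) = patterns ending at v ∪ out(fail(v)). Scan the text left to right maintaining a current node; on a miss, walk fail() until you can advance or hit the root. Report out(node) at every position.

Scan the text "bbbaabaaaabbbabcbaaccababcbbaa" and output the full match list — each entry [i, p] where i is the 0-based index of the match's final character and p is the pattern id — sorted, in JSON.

Build automaton:
Trie (insert patterns):
  0='ε' goto b→1
  1='b' goto a→2
  2='ba' goto a→3 b→4
  3='baa' goto ·  ←P0
  4='bab' goto c→5
  5='babc' goto b→6
  6='babcb' goto ·  ←P1

BFS fail/out derivation:
  n1('b'): parent n0 fail=0; on 'b' 0 → fail=0;  out ∅∪∅=∅
  n2('ba'): parent n1 fail=0; on 'a' 0 → fail=0;  out ∅∪∅=∅
  n3('baa'): parent n2 fail=0; on 'a' 0 → fail=0;  out {0}∪∅={0}
  n4('bab'): parent n2 fail=0; on 'b' 0 → fail=1;  out ∅∪∅=∅
  n5('babc'): parent n4 fail=1; on 'c' 1→0 → fail=0;  out ∅∪∅=∅
  n6('babcb'): parent n5 fail=0; on 'b' 0 → fail=1;  out {1}∪∅={1}

Scan:
[0] read 'b'  n0⇒n1
[1] read 'b'  n1⇒n1 (fail-walked)
[2] read 'b'  n1⇒n1 (fail-walked)
[3] read 'a'  n1⇒n2
[4] read 'a'  n2⇒n3  emit P0@[2:4]
[5] read 'b'  n3⇒n1 (fail-walked)
[6] read 'a'  n1⇒n2
[7] read 'a'  n2⇒n3  emit P0@[5:7]
[8] read 'a'  n3⇒n0 (fail-walked)
[9] read 'a'  n0⇒n0
[10] read 'b'  n0⇒n1
[11] read 'b'  n1⇒n1 (fail-walked)
[12] read 'b'  n1⇒n1 (fail-walked)
[13] read 'a'  n1⇒n2
[14] read 'b'  n2⇒n4
[15] read 'c'  n4⇒n5
[16] read 'b'  n5⇒n6  emit P1@[12:16]
[17] read 'a'  n6⇒n2 (fail-walked)
[18] read 'a'  n2⇒n3  emit P0@[16:18]
[19] read 'c'  n3⇒n0 (fail-walked)
[20] read 'c'  n0⇒n0
[21] read 'a'  n0⇒n0
[22] read 'b'  n0⇒n1
[23] read 'a'  n1⇒n2
[24] read 'b'  n2⇒n4
[25] read 'c'  n4⇒n5
[26] read 'b'  n5⇒n6  emit P1@[22:26]
[27] read 'b'  n6⇒n1 (fail-walked)
[28] read 'a'  n1⇒n2
[29] read 'a'  n2⇒n3  emit P0@[27:29]

Result: [[4,0],[7,0],[16,1],[18,0],[26,1],[29,0]]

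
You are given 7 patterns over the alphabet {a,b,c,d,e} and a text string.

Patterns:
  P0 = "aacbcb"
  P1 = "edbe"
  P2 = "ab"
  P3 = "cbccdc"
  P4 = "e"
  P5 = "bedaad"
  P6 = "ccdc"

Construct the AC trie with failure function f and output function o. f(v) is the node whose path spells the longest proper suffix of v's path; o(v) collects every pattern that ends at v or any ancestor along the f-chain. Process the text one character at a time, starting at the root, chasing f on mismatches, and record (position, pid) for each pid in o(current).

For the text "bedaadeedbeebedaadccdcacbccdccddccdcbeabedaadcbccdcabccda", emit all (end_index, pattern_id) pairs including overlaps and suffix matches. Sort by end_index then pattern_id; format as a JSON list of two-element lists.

Build automaton:
Trie nodes:
  0='ε' goto a→1 b→18 c→12 e→7
  1='a' goto a→2 b→11
  2='aa' goto c→3
  3='aac' goto b→4
  4='aacb' goto c→5
  5='aacbc' goto b→6
  6='aacbcb' goto ·  [P0 ends]
  7='e' goto d→8  [P4 ends]
  8='ed' goto b→9
  9='edb' goto e→10
  10='edbe' goto ·  [P1 ends]
  11='ab' goto ·  [P2 ends]
  12='c' goto b→13 c→24
  13='cb' goto c→14
  14='cbc' goto c→15
  15='cbcc' goto d→16
  16='cbccd' goto c→17
  17='cbccdc' goto ·  [P3 ends]
  18='b' goto e→19
  19='be' goto d→20
  20='bed' goto a→21
  21='beda' goto a→22
  22='bedaa' goto d→23
  23='bedaad' goto ·  [P5 ends]
  24='cc' goto d→25
  25='ccd' goto c→26
  26='ccdc' goto ·  [P6 ends]

Failure links (BFS by depth):
  fail(1) 'a': from fail(0)=0 chase 'a': 0 ⇒ 0;  out=∅∪out(0)=∅
  fail(7) 'e': from fail(0)=0 chase 'e': 0 ⇒ 0;  out={4}∪out(0)={4}
  fail(12) 'c': from fail(0)=0 chase 'c': 0 ⇒ 0;  out=∅∪out(0)=∅
  fail(18) 'b': from fail(0)=0 chase 'b': 0 ⇒ 0;  out=∅∪out(0)=∅
  fail(2) 'aa': from fail(1)=0 chase 'a': 0 ⇒ 1;  out=∅∪out(1)=∅
  fail(8) 'ed': from fail(7)=0 chase 'd': 0 ⇒ 0;  out=∅∪out(0)=∅
  fail(11) 'ab': from fail(1)=0 chase 'b': 0 ⇒ 18;  out={2}∪out(18)={2}
  fail(13) 'cb': from fail(12)=0 chase 'b': 0 ⇒ 18;  out=∅∪out(18)=∅
  fail(19) 'be': from fail(18)=0 chase 'e': 0 ⇒ 7;  out=∅∪out(7)={4}
  fail(24) 'cc': from fail(12)=0 chase 'c': 0 ⇒ 12;  out=∅∪out(12)=∅
  fail(3) 'aac': from fail(2)=1 chase 'c': 1→0 ⇒ 12;  out=∅∪out(12)=∅
  fail(9) 'edb': from fail(8)=0 chase 'b': 0 ⇒ 18;  out=∅∪out(18)=∅
  fail(14) 'cbc': from fail(13)=18 chase 'c': 18→0 ⇒ 12;  out=∅∪out(12)=∅
  fail(20) 'bed': from fail(19)=7 chase 'd': 7 ⇒ 8;  out=∅∪out(8)=∅
  fail(25) 'ccd': from fail(24)=12 chase 'd': 12→0 ⇒ 0;  out=∅∪out(0)=∅
  fail(4) 'aacb': from fail(3)=12 chase 'b': 12 ⇒ 13;  out=∅∪out(13)=∅
  fail(10) 'edbe': from fail(9)=18 chase 'e': 18 ⇒ 19;  out={1}∪out(19)={1,4}
  fail(15) 'cbcc': from fail(14)=12 chase 'c': 12 ⇒ 24;  out=∅∪out(24)=∅
  fail(21) 'beda': from fail(20)=8 chase 'a': 8→0 ⇒ 1;  out=∅∪out(1)=∅
  fail(26) 'ccdc': from fail(25)=0 chase 'c': 0 ⇒ 12;  out={6}∪out(12)={6}
  fail(5) 'aacbc': from fail(4)=13 chase 'c': 13 ⇒ 14;  out=∅∪out(14)=∅
  fail(16) 'cbccd': from fail(15)=24 chase 'd': 24 ⇒ 25;  out=∅∪out(25)=∅
  fail(22) 'bedaa': from fail(21)=1 chase 'a': 1 ⇒ 2;  out=∅∪out(2)=∅
  fail(6) 'aacbcb': from fail(5)=14 chase 'b': 14→12 ⇒ 13;  out={0}∪out(13)={0}
  fail(17) 'cbccdc': from fail(16)=25 chase 'c': 25 ⇒ 26;  out={3}∪out(26)={3,6}
  fail(23) 'bedaad': from fail(22)=2 chase 'd': 2→1→0 ⇒ 0;  out={5}∪out(0)={5}

Run:
[0] read 'b'  n0⇒n18
[1] read 'e'  n18⇒n19  emit P4@[1:1]
[2] read 'd'  n19⇒n20
[3] read 'a'  n20⇒n21
[4] read 'a'  n21⇒n22
[5] read 'd'  n22⇒n23  emit P5@[0:5]
[6] read 'e'  n23⇒n7 (fail-walked)  emit P4@[6:6]
[7] read 'e'  n7⇒n7 (fail-walked)  emit P4@[7:7]
[8] read 'd'  n7⇒n8
[9] read 'b'  n8⇒n9
[10] read 'e'  n9⇒n10  emit P1@[7:10],P4@[10:10]
[11] read 'e'  n10⇒n7 (fail-walked)  emit P4@[11:11]
[12] read 'b'  n7⇒n18 (fail-walked)
[13] read 'e'  n18⇒n19  emit P4@[13:13]
[14] read 'd'  n19⇒n20
[15] read 'a'  n20⇒n21
[16] read 'a'  n21⇒n22
[17] read 'd'  n22⇒n23  emit P5@[12:17]
[18] read 'c'  n23⇒n12 (fail-walked)
[19] read 'c'  n12⇒n24
[20] read 'd'  n24⇒n25
[21] read 'c'  n25⇒n26  emit P6@[18:21]
[22] read 'a'  n26⇒n1 (fail-walked)
[23] read 'c'  n1⇒n12 (fail-walked)
[24] read 'b'  n12⇒n13
[25] read 'c'  n13⇒n14
[26] read 'c'  n14⇒n15
[27] read 'd'  n15⇒n16
[28] read 'c'  n16⇒n17  emit P3@[23:28],P6@[25:28]
[29] read 'c'  n17⇒n24 (fail-walked)
[30] read 'd'  n24⇒n25
[31] read 'd'  n25⇒n0 (fail-walked)
[32] read 'c'  n0⇒n12
[33] read 'c'  n12⇒n24
[34] read 'd'  n24⇒n25
[35] read 'c'  n25⇒n26  emit P6@[32:35]
[36] read 'b'  n26⇒n13 (fail-walked)
[37] read 'e'  n13⇒n19 (fail-walked)  emit P4@[37:37]
[38] read 'a'  n19⇒n1 (fail-walked)
[39] read 'b'  n1⇒n11  emit P2@[38:39]
[40] read 'e'  n11⇒n19 (fail-walked)  emit P4@[40:40]
[41] read 'd'  n19⇒n20
[42] read 'a'  n20⇒n21
[43] read 'a'  n21⇒n22
[44] read 'd'  n22⇒n23  emit P5@[39:44]
[45] read 'c'  n23⇒n12 (fail-walked)
[46] read 'b'  n12⇒n13
[47] read 'c'  n13⇒n14
[48] read 'c'  n14⇒n15
[49] read 'd'  n15⇒n16
[50] read 'c'  n16⇒n17  emit P3@[45:50],P6@[47:50]
[51] read 'a'  n17⇒n1 (fail-walked)
[52] read 'b'  n1⇒n11  emit P2@[51:52]
[53] read 'c'  n11⇒n12 (fail-walked)
[54] read 'c'  n12⇒n24
[55] read 'd'  n24⇒n25
[56] read 'a'  n25⇒n1 (fail-walked)

Result: [[1,4],[5,5],[6,4],[7,4],[10,1],[10,4],[11,4],[13,4],[17,5],[21,6],[28,3],[28,6],[35,6],[37,4],[39,2],[40,4],[44,5],[50,3],[50,6],[52,2]]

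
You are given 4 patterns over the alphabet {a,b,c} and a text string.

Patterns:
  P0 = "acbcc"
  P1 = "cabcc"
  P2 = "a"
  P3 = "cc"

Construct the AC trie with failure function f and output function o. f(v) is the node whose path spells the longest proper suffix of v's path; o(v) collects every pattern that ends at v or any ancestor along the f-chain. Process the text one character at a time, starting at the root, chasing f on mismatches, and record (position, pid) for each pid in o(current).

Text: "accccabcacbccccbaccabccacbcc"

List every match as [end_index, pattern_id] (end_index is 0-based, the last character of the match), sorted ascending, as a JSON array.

Build automaton:
Trie nodes:
  n0 'ε': a→1 c→6
  n1 'a': c→2  ←P2
  n2 'ac': b→3
  n3 'acb': c→4
  n4 'acbc': c→5
  n5 'acbcc': ·  ←P0
  n6 'c': a→7 c→11
  n7 'ca': b→8
  n8 'cab': c→9
  n9 'cabc': c→10
  n10 'cabcc': ·  ←P1
  n11 'cc': ·  ←P3

BFS fail/out derivation:
  n1('a'): parent n0 fail=0; on 'a' 0 → fail=0;  out {2}∪∅={2}
  n6('c'): parent n0 fail=0; on 'c' 0 → fail=0;  out ∅∪∅=∅
  n2('ac'): parent n1 fail=0; on 'c' 0 → fail=6;  out ∅∪∅=∅
  n7('ca'): parent n6 fail=0; on 'a' 0 → fail=1;  out ∅∪{2}={2}
  n11('cc'): parent n6 fail=0; on 'c' 0 → fail=6;  out {3}∪∅={3}
  n3('acb'): parent n2 fail=6; on 'b' 6→0 → fail=0;  out ∅∪∅=∅
  n8('cab'): parent n7 fail=1; on 'b' 1→0 → fail=0;  out ∅∪∅=∅
  n4('acbc'): parent n3 fail=0; on 'c' 0 → fail=6;  out ∅∪∅=∅
  n9('cabc'): parent n8 fail=0; on 'c' 0 → fail=6;  out ∅∪∅=∅
  n5('acbcc'): parent n4 fail=6; on 'c' 6 → fail=11;  out {0}∪{3}={0,3}
  n10('cabcc'): parent n9 fail=6; on 'c' 6 → fail=11;  out {1}∪{3}={1,3}

Run:
pos 0 'a': at 1  → match P2@[0:0]
pos 1 'c': at 2
pos 2 'c': at 11 (via fail)  → match P3@[1:2]
pos 3 'c': at 11 (via fail)  → match P3@[2:3]
pos 4 'c': at 11 (via fail)  → match P3@[3:4]
pos 5 'a': at 7 (via fail)  → match P2@[5:5]
pos 6 'b': at 8
pos 7 'c': at 9
pos 8 'a': at 7 (via fail)  → match P2@[8:8]
pos 9 'c': at 2 (via fail)
pos 10 'b': at 3
pos 11 'c': at 4
pos 12 'c': at 5  → match P0@[8:12],P3@[11:12]
pos 13 'c': at 11 (via fail)  → match P3@[12:13]
pos 14 'c': at 11 (via fail)  → match P3@[13:14]
pos 15 'b': at 0 (via fail)
pos 16 'a': at 1  → match P2@[16:16]
pos 17 'c': at 2
pos 18 'c': at 11 (via fail)  → match P3@[17:18]
pos 19 'a': at 7 (via fail)  → match P2@[19:19]
pos 20 'b': at 8
pos 21 'c': at 9
pos 22 'c': at 10  → match P1@[18:22],P3@[21:22]
pos 23 'a': at 7 (via fail)  → match P2@[23:23]
pos 24 'c': at 2 (via fail)
pos 25 'b': at 3
pos 26 'c': at 4
pos 27 'c': at 5  → match P0@[23:27],P3@[26:27]

All matches (sorted): [[0,2],[2,3],[3,3],[4,3],[5,2],[8,2],[12,0],[12,3],[13,3],[14,3],[16,2],[18,3],[19,2],[22,1],[22,3],[23,2],[27,0],[27,3]]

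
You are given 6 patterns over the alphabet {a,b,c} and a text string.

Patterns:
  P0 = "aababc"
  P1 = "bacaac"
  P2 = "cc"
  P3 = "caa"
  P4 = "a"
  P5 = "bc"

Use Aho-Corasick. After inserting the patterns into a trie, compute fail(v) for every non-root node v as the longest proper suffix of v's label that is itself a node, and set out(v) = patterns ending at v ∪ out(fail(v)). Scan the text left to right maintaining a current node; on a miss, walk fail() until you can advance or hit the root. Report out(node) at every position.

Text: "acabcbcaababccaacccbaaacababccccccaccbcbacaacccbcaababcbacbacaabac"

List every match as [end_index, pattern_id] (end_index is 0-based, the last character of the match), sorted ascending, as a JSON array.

Build:
Trie nodes:
  n0 'ε': a→1 b→7 c→13
  n1 'a': a→2  [P4 ends]
  n2 'aa': b→3
  n3 'aab': a→4
  n4 'aaba': b→5
  n5 'aabab': c→6
  n6 'aababc': ·  [P0 ends]
  n7 'b': a→8 c→17
  n8 'ba': c→9
  n9 'bac': a→10
  n10 'baca': a→11
  n11 'bacaa': c→12
  n12 'bacaac': ·  [P1 ends]
  n13 'c': a→15 c→14
  n14 'cc': ·  [P2 ends]
  n15 'ca': a→16
  n16 'caa': ·  [P3 ends]
  n17 'bc': ·  [P5 ends]

Failure links (BFS by depth):
  fail(1) 'a': from fail(0)=0 chase 'a': 0 ⇒ 0;  out={4}∪out(0)={4}
  fail(7) 'b': from fail(0)=0 chase 'b': 0 ⇒ 0;  out=∅∪out(0)=∅
  fail(13) 'c': from fail(0)=0 chase 'c': 0 ⇒ 0;  out=∅∪out(0)=∅
  fail(2) 'aa': from fail(1)=0 chase 'a': 0 ⇒ 1;  out=∅∪out(1)={4}
  fail(8) 'ba': from fail(7)=0 chase 'a': 0 ⇒ 1;  out=∅∪out(1)={4}
  fail(14) 'cc': from fail(13)=0 chase 'c': 0 ⇒ 13;  out={2}∪out(13)={2}
  fail(15) 'ca': from fail(13)=0 chase 'a': 0 ⇒ 1;  out=∅∪out(1)={4}
  fail(17) 'bc': from fail(7)=0 chase 'c': 0 ⇒ 13;  out={5}∪out(13)={5}
  fail(3) 'aab': from fail(2)=1 chase 'b': 1→0 ⇒ 7;  out=∅∪out(7)=∅
  fail(9) 'bac': from fail(8)=1 chase 'c': 1→0 ⇒ 13;  out=∅∪out(13)=∅
  fail(16) 'caa': from fail(15)=1 chase 'a': 1 ⇒ 2;  out={3}∪out(2)={3,4}
  fail(4) 'aaba': from fail(3)=7 chase 'a': 7 ⇒ 8;  out=∅∪out(8)={4}
  fail(10) 'baca': from fail(9)=13 chase 'a': 13 ⇒ 15;  out=∅∪out(15)={4}
  fail(5) 'aabab': from fail(4)=8 chase 'b': 8→1→0 ⇒ 7;  out=∅∪out(7)=∅
  fail(11) 'bacaa': from fail(10)=15 chase 'a': 15 ⇒ 16;  out=∅∪out(16)={3,4}
  fail(6) 'aababc': from fail(5)=7 chase 'c': 7 ⇒ 17;  out={0}∪out(17)={0,5}
  fail(12) 'bacaac': from fail(11)=16 chase 'c': 16→2→1→0 ⇒ 13;  out={1}∪out(13)={1}

Run:
[0] read 'a'  n0⇒n1  → match P4@[0:0]
[1] read 'c'  n1⇒n13 (via fail)
[2] read 'a'  n13⇒n15  → match P4@[2:2]
[3] read 'b'  n15⇒n7 (via fail)
[4] read 'c'  n7⇒n17  → match P5@[3:4]
[5] read 'b'  n17⇒n7 (via fail)
[6] read 'c'  n7⇒n17  → match P5@[5:6]
[7] read 'a'  n17⇒n15 (via fail)  → match P4@[7:7]
[8] read 'a'  n15⇒n16  → match P3@[6:8],P4@[8:8]
[9] read 'b'  n16⇒n3 (via fail)
[10] read 'a'  n3⇒n4  → match P4@[10:10]
[11] read 'b'  n4⇒n5
[12] read 'c'  n5⇒n6  → match P0@[7:12],P5@[11:12]
[13] read 'c'  n6⇒n14 (via fail)  → match P2@[12:13]
[14] read 'a'  n14⇒n15 (via fail)  → match P4@[14:14]
[15] read 'a'  n15⇒n16  → match P3@[13:15],P4@[15:15]
[16] read 'c'  n16⇒n13 (via fail)
[17] read 'c'  n13⇒n14  → match P2@[16:17]
[18] read 'c'  n14⇒n14 (via fail)  → match P2@[17:18]
[19] read 'b'  n14⇒n7 (via fail)
[20] read 'a'  n7⇒n8  → match P4@[20:20]
[21] read 'a'  n8⇒n2 (via fail)  → match P4@[21:21]
[22] read 'a'  n2⇒n2 (via fail)  → match P4@[22:22]
[23] read 'c'  n2⇒n13 (via fail)
[24] read 'a'  n13⇒n15  → match P4@[24:24]
[25] read 'b'  n15⇒n7 (via fail)
[26] read 'a'  n7⇒n8  → match P4@[26:26]
[27] read 'b'  n8⇒n7 (via fail)
[28] read 'c'  n7⇒n17  → match P5@[27:28]
[29] read 'c'  n17⇒n14 (via fail)  → match P2@[28:29]
[30] read 'c'  n14⇒n14 (via fail)  → match P2@[29:30]
[31] read 'c'  n14⇒n14 (via fail)  → match P2@[30:31]
[32] read 'c'  n14⇒n14 (via fail)  → match P2@[31:32]
[33] read 'c'  n14⇒n14 (via fail)  → match P2@[32:33]
[34] read 'a'  n14⇒n15 (via fail)  → match P4@[34:34]
[35] read 'c'  n15⇒n13 (via fail)
[36] read 'c'  n13⇒n14  → match P2@[35:36]
[37] read 'b'  n14⇒n7 (via fail)
[38] read 'c'  n7⇒n17  → match P5@[37:38]
[39] read 'b'  n17⇒n7 (via fail)
[40] read 'a'  n7⇒n8  → match P4@[40:40]
[41] read 'c'  n8⇒n9
[42] read 'a'  n9⇒n10  → match P4@[42:42]
[43] read 'a'  n10⇒n11  → match P3@[41:43],P4@[43:43]
[44] read 'c'  n11⇒n12  → match P1@[39:44]
[45] read 'c'  n12⇒n14 (via fail)  → match P2@[44:45]
[46] read 'c'  n14⇒n14 (via fail)  → match P2@[45:46]
[47] read 'b'  n14⇒n7 (via fail)
[48] read 'c'  n7⇒n17  → match P5@[47:48]
[49] read 'a'  n17⇒n15 (via fail)  → match P4@[49:49]
[50] read 'a'  n15⇒n16  → match P3@[48:50],P4@[50:50]
[51] read 'b'  n16⇒n3 (via fail)
[52] read 'a'  n3⇒n4  → match P4@[52:52]
[53] read 'b'  n4⇒n5
[54] read 'c'  n5⇒n6  → match P0@[49:54],P5@[53:54]
[55] read 'b'  n6⇒n7 (via fail)
[56] read 'a'  n7⇒n8  → match P4@[56:56]
[57] read 'c'  n8⇒n9
[58] read 'b'  n9⇒n7 (via fail)
[59] read 'a'  n7⇒n8  → match P4@[59:59]
[60] read 'c'  n8⇒n9
[61] read 'a'  n9⇒n10  → match P4@[61:61]
[62] read 'a'  n10⇒n11  → match P3@[60:62],P4@[62:62]
[63] read 'b'  n11⇒n3 (via fail)
[64] read 'a'  n3⇒n4  → match P4@[64:64]
[65] read 'c'  n4⇒n9 (via fail)

Matches: [[0,4],[2,4],[4,5],[6,5],[7,4],[8,3],[8,4],[10,4],[12,0],[12,5],[13,2],[14,4],[15,3],[15,4],[17,2],[18,2],[20,4],[21,4],[22,4],[24,4],[26,4],[28,5],[29,2],[30,2],[31,2],[32,2],[33,2],[34,4],[36,2],[38,5],[40,4],[42,4],[43,3],[43,4],[44,1],[45,2],[46,2],[48,5],[49,4],[50,3],[50,4],[52,4],[54,0],[54,5],[56,4],[59,4],[61,4],[62,3],[62,4],[64,4]]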